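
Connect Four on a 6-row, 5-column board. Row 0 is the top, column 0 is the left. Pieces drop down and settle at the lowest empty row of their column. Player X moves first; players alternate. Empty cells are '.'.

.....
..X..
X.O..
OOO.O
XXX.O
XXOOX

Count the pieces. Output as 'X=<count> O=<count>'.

X=8 O=8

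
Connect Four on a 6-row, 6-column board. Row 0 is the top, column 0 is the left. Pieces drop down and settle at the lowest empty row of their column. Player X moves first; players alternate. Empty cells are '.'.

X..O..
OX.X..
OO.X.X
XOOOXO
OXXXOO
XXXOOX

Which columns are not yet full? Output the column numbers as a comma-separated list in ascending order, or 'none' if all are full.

Answer: 1,2,4,5

Derivation:
col 0: top cell = 'X' → FULL
col 1: top cell = '.' → open
col 2: top cell = '.' → open
col 3: top cell = 'O' → FULL
col 4: top cell = '.' → open
col 5: top cell = '.' → open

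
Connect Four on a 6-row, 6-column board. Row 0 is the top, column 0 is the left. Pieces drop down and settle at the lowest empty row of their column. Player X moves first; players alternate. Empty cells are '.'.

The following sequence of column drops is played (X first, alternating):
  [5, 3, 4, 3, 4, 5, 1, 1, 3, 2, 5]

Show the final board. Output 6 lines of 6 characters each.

Move 1: X drops in col 5, lands at row 5
Move 2: O drops in col 3, lands at row 5
Move 3: X drops in col 4, lands at row 5
Move 4: O drops in col 3, lands at row 4
Move 5: X drops in col 4, lands at row 4
Move 6: O drops in col 5, lands at row 4
Move 7: X drops in col 1, lands at row 5
Move 8: O drops in col 1, lands at row 4
Move 9: X drops in col 3, lands at row 3
Move 10: O drops in col 2, lands at row 5
Move 11: X drops in col 5, lands at row 3

Answer: ......
......
......
...X.X
.O.OXO
.XOOXX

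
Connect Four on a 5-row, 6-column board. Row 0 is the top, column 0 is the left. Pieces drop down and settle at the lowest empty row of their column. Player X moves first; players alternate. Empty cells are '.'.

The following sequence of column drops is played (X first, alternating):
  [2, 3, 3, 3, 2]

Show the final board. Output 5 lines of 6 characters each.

Move 1: X drops in col 2, lands at row 4
Move 2: O drops in col 3, lands at row 4
Move 3: X drops in col 3, lands at row 3
Move 4: O drops in col 3, lands at row 2
Move 5: X drops in col 2, lands at row 3

Answer: ......
......
...O..
..XX..
..XO..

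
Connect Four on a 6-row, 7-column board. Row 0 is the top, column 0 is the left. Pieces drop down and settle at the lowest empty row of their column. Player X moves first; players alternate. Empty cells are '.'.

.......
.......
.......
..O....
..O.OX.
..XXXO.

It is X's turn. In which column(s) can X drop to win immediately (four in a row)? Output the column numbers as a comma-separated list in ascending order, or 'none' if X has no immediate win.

Answer: 1

Derivation:
col 0: drop X → no win
col 1: drop X → WIN!
col 2: drop X → no win
col 3: drop X → no win
col 4: drop X → no win
col 5: drop X → no win
col 6: drop X → no win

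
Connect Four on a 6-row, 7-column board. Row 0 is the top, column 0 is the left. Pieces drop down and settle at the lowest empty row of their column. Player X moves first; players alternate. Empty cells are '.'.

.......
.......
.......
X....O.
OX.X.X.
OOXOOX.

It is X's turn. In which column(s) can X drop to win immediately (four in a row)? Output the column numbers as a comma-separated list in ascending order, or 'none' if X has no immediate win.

col 0: drop X → no win
col 1: drop X → no win
col 2: drop X → no win
col 3: drop X → no win
col 4: drop X → no win
col 5: drop X → no win
col 6: drop X → no win

Answer: none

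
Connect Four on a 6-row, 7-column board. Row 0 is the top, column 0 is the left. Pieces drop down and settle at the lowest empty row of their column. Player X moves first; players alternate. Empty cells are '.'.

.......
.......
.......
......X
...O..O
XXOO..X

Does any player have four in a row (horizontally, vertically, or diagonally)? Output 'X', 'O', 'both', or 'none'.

none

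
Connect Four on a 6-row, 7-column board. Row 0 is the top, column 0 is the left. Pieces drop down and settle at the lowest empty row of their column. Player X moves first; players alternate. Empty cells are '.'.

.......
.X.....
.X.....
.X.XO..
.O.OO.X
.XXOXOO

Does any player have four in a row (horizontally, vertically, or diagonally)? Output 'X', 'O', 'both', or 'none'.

none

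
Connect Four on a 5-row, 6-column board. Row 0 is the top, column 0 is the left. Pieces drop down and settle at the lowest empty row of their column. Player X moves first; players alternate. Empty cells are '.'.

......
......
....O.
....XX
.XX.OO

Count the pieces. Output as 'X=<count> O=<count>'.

X=4 O=3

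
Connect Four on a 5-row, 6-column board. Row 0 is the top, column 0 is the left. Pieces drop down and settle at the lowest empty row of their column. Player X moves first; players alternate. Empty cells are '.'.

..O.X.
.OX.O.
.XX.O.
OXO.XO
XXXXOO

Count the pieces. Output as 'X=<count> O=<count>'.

X=10 O=9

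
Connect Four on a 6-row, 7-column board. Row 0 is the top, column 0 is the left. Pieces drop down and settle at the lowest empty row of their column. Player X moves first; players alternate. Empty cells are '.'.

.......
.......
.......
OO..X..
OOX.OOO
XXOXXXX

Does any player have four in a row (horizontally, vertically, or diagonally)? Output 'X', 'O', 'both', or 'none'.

X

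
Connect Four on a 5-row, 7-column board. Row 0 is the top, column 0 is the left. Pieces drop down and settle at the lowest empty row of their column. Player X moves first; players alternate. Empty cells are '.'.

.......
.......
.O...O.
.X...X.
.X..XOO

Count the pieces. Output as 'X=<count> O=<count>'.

X=4 O=4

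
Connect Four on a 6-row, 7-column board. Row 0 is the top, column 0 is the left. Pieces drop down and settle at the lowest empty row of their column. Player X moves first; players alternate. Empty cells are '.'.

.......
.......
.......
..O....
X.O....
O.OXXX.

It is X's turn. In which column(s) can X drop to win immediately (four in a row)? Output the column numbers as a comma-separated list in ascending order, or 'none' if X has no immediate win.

Answer: 6

Derivation:
col 0: drop X → no win
col 1: drop X → no win
col 2: drop X → no win
col 3: drop X → no win
col 4: drop X → no win
col 5: drop X → no win
col 6: drop X → WIN!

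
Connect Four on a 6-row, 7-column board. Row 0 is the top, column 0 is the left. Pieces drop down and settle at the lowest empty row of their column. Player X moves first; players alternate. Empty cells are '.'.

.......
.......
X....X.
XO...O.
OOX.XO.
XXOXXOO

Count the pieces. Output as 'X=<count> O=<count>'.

X=9 O=8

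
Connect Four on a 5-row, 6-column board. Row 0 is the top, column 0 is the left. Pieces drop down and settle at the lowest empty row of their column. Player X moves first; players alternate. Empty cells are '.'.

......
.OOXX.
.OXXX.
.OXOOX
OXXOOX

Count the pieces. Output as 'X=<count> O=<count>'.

X=10 O=9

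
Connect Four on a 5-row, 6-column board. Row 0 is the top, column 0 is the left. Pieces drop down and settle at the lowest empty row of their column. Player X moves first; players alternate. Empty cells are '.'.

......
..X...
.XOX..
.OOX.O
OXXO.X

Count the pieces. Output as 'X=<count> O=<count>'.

X=7 O=6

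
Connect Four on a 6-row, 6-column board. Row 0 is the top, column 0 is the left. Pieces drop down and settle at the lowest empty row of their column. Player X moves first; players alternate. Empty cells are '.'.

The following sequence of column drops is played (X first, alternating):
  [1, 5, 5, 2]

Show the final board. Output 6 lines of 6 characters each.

Move 1: X drops in col 1, lands at row 5
Move 2: O drops in col 5, lands at row 5
Move 3: X drops in col 5, lands at row 4
Move 4: O drops in col 2, lands at row 5

Answer: ......
......
......
......
.....X
.XO..O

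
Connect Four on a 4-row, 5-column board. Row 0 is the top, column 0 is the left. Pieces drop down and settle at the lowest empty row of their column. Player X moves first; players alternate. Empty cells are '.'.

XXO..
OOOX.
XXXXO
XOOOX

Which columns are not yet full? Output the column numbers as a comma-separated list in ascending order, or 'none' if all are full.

Answer: 3,4

Derivation:
col 0: top cell = 'X' → FULL
col 1: top cell = 'X' → FULL
col 2: top cell = 'O' → FULL
col 3: top cell = '.' → open
col 4: top cell = '.' → open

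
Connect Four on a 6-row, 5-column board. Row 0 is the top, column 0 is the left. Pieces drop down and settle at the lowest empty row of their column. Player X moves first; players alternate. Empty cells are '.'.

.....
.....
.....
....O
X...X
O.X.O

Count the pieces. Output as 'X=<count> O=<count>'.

X=3 O=3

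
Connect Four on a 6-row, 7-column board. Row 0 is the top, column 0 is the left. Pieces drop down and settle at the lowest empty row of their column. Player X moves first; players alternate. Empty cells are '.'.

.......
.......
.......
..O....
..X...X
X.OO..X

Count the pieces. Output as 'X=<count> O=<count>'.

X=4 O=3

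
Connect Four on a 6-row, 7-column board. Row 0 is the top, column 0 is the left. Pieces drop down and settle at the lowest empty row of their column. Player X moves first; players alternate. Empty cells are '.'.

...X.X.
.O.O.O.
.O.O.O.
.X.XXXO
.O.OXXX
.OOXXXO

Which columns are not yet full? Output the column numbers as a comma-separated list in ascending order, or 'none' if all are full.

col 0: top cell = '.' → open
col 1: top cell = '.' → open
col 2: top cell = '.' → open
col 3: top cell = 'X' → FULL
col 4: top cell = '.' → open
col 5: top cell = 'X' → FULL
col 6: top cell = '.' → open

Answer: 0,1,2,4,6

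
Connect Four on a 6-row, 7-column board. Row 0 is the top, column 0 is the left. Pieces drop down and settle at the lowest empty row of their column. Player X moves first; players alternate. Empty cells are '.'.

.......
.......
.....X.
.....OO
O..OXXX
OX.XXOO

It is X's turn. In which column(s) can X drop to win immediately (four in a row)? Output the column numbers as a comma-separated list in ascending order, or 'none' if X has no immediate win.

col 0: drop X → no win
col 1: drop X → no win
col 2: drop X → WIN!
col 3: drop X → no win
col 4: drop X → no win
col 5: drop X → no win
col 6: drop X → no win

Answer: 2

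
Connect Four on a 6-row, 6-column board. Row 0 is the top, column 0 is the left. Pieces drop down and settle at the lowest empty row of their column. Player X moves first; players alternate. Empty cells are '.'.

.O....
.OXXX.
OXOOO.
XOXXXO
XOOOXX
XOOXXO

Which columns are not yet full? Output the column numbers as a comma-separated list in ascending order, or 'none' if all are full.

Answer: 0,2,3,4,5

Derivation:
col 0: top cell = '.' → open
col 1: top cell = 'O' → FULL
col 2: top cell = '.' → open
col 3: top cell = '.' → open
col 4: top cell = '.' → open
col 5: top cell = '.' → open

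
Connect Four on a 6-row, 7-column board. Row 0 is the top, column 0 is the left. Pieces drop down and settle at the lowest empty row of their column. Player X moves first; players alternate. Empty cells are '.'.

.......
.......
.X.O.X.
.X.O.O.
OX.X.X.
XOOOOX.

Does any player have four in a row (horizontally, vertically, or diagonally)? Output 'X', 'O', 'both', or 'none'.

O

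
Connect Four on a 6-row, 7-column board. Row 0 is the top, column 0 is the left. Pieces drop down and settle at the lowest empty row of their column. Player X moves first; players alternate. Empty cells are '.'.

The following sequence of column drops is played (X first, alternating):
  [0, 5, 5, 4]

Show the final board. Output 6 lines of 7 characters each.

Answer: .......
.......
.......
.......
.....X.
X...OO.

Derivation:
Move 1: X drops in col 0, lands at row 5
Move 2: O drops in col 5, lands at row 5
Move 3: X drops in col 5, lands at row 4
Move 4: O drops in col 4, lands at row 5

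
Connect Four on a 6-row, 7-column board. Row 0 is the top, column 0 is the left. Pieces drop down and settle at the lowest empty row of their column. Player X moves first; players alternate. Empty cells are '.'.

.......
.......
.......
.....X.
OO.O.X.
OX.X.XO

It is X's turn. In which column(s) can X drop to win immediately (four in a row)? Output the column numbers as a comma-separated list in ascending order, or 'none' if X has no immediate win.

col 0: drop X → no win
col 1: drop X → no win
col 2: drop X → no win
col 3: drop X → no win
col 4: drop X → no win
col 5: drop X → WIN!
col 6: drop X → no win

Answer: 5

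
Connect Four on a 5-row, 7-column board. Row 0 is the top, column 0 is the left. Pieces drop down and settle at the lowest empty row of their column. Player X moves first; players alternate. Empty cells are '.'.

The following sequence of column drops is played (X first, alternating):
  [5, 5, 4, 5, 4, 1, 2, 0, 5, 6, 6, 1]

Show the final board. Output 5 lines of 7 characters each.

Answer: .......
.....X.
.....O.
.O..XOX
OOX.XXO

Derivation:
Move 1: X drops in col 5, lands at row 4
Move 2: O drops in col 5, lands at row 3
Move 3: X drops in col 4, lands at row 4
Move 4: O drops in col 5, lands at row 2
Move 5: X drops in col 4, lands at row 3
Move 6: O drops in col 1, lands at row 4
Move 7: X drops in col 2, lands at row 4
Move 8: O drops in col 0, lands at row 4
Move 9: X drops in col 5, lands at row 1
Move 10: O drops in col 6, lands at row 4
Move 11: X drops in col 6, lands at row 3
Move 12: O drops in col 1, lands at row 3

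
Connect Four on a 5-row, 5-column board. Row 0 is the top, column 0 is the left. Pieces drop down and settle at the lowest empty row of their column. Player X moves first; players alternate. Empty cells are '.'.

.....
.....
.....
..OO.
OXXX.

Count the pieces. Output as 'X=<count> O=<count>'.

X=3 O=3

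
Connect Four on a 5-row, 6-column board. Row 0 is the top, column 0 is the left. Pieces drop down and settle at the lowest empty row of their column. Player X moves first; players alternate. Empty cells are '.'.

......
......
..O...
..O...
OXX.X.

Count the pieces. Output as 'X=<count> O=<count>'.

X=3 O=3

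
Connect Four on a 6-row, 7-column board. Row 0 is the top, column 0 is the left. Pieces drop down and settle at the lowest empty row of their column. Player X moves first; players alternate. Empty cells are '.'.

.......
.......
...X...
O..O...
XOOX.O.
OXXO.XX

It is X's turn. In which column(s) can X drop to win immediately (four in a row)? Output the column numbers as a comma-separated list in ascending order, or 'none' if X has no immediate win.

col 0: drop X → no win
col 1: drop X → no win
col 2: drop X → no win
col 3: drop X → no win
col 4: drop X → no win
col 5: drop X → no win
col 6: drop X → no win

Answer: none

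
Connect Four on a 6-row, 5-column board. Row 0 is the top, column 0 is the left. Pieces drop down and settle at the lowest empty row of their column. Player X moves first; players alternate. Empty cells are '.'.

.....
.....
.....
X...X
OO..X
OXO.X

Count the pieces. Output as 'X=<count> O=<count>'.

X=5 O=4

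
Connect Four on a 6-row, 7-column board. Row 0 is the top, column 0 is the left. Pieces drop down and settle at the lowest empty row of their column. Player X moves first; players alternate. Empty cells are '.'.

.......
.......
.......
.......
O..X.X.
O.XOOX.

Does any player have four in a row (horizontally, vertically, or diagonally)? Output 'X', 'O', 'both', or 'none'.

none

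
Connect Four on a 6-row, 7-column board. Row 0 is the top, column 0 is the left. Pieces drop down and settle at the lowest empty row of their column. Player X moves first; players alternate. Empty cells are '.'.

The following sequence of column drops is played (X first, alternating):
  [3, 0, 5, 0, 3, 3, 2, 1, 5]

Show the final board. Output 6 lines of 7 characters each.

Answer: .......
.......
.......
...O...
O..X.X.
OOXX.X.

Derivation:
Move 1: X drops in col 3, lands at row 5
Move 2: O drops in col 0, lands at row 5
Move 3: X drops in col 5, lands at row 5
Move 4: O drops in col 0, lands at row 4
Move 5: X drops in col 3, lands at row 4
Move 6: O drops in col 3, lands at row 3
Move 7: X drops in col 2, lands at row 5
Move 8: O drops in col 1, lands at row 5
Move 9: X drops in col 5, lands at row 4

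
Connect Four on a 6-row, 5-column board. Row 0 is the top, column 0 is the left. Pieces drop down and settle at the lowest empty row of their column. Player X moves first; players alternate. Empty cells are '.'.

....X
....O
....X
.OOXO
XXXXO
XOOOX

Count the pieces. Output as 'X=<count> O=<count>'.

X=9 O=8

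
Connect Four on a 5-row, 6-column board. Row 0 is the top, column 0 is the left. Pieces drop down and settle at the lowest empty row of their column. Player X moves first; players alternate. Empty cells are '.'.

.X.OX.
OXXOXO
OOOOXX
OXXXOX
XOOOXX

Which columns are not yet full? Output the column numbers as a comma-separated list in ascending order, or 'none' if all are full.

Answer: 0,2,5

Derivation:
col 0: top cell = '.' → open
col 1: top cell = 'X' → FULL
col 2: top cell = '.' → open
col 3: top cell = 'O' → FULL
col 4: top cell = 'X' → FULL
col 5: top cell = '.' → open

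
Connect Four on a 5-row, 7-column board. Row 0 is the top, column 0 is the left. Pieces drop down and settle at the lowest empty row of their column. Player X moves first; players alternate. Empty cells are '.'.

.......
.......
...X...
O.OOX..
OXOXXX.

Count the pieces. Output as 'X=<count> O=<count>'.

X=6 O=5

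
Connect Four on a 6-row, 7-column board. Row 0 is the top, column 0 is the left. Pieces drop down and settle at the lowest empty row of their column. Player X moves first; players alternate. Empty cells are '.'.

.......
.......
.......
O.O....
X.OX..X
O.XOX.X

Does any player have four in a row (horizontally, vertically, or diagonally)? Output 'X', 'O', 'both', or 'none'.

none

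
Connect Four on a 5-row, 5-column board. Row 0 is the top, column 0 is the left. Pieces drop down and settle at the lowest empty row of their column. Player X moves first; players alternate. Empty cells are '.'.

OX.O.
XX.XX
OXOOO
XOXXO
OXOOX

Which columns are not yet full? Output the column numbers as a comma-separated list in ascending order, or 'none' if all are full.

col 0: top cell = 'O' → FULL
col 1: top cell = 'X' → FULL
col 2: top cell = '.' → open
col 3: top cell = 'O' → FULL
col 4: top cell = '.' → open

Answer: 2,4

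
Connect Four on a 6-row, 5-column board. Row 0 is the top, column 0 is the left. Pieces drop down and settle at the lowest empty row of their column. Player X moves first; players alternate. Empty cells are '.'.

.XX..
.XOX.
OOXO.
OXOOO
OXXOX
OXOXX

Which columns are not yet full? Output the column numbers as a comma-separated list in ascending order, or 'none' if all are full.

Answer: 0,3,4

Derivation:
col 0: top cell = '.' → open
col 1: top cell = 'X' → FULL
col 2: top cell = 'X' → FULL
col 3: top cell = '.' → open
col 4: top cell = '.' → open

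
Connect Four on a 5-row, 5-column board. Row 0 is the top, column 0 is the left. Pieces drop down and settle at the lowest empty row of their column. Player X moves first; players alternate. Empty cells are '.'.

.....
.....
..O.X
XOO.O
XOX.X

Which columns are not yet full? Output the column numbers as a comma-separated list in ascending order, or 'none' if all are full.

Answer: 0,1,2,3,4

Derivation:
col 0: top cell = '.' → open
col 1: top cell = '.' → open
col 2: top cell = '.' → open
col 3: top cell = '.' → open
col 4: top cell = '.' → open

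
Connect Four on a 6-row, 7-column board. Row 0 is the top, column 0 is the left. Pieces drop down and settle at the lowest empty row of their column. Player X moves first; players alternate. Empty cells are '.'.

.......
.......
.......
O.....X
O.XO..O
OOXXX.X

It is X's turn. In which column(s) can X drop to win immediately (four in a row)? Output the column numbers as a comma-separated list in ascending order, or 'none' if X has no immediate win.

Answer: 5

Derivation:
col 0: drop X → no win
col 1: drop X → no win
col 2: drop X → no win
col 3: drop X → no win
col 4: drop X → no win
col 5: drop X → WIN!
col 6: drop X → no win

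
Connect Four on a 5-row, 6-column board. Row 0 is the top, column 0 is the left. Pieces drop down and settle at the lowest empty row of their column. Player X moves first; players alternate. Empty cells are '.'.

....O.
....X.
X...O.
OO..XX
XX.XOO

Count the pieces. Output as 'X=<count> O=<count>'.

X=7 O=6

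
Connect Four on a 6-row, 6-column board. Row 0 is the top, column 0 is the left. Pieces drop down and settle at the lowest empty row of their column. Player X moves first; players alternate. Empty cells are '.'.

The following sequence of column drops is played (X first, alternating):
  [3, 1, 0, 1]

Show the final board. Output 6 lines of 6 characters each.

Answer: ......
......
......
......
.O....
XO.X..

Derivation:
Move 1: X drops in col 3, lands at row 5
Move 2: O drops in col 1, lands at row 5
Move 3: X drops in col 0, lands at row 5
Move 4: O drops in col 1, lands at row 4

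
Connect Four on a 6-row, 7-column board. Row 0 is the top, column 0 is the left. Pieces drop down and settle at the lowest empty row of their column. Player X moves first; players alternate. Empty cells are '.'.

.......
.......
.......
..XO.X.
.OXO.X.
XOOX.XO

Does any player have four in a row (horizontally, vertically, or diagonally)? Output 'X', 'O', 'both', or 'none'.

none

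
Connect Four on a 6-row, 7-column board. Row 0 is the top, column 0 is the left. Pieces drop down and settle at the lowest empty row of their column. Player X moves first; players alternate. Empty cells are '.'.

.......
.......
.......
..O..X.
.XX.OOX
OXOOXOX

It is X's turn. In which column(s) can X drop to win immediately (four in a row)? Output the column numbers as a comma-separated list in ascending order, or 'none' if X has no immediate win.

Answer: none

Derivation:
col 0: drop X → no win
col 1: drop X → no win
col 2: drop X → no win
col 3: drop X → no win
col 4: drop X → no win
col 5: drop X → no win
col 6: drop X → no win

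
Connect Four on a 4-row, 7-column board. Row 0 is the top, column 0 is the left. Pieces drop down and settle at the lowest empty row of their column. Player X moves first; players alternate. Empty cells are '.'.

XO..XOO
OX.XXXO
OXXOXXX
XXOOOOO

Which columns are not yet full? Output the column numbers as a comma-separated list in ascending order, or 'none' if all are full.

Answer: 2,3

Derivation:
col 0: top cell = 'X' → FULL
col 1: top cell = 'O' → FULL
col 2: top cell = '.' → open
col 3: top cell = '.' → open
col 4: top cell = 'X' → FULL
col 5: top cell = 'O' → FULL
col 6: top cell = 'O' → FULL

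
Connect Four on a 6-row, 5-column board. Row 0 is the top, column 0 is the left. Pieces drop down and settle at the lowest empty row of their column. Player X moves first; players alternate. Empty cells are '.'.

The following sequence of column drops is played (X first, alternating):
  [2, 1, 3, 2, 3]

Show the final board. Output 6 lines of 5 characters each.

Move 1: X drops in col 2, lands at row 5
Move 2: O drops in col 1, lands at row 5
Move 3: X drops in col 3, lands at row 5
Move 4: O drops in col 2, lands at row 4
Move 5: X drops in col 3, lands at row 4

Answer: .....
.....
.....
.....
..OX.
.OXX.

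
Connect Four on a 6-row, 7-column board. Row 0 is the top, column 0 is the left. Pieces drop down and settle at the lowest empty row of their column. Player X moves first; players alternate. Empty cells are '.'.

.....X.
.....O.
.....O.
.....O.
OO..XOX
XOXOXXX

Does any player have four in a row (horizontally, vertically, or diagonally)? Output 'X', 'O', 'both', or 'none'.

O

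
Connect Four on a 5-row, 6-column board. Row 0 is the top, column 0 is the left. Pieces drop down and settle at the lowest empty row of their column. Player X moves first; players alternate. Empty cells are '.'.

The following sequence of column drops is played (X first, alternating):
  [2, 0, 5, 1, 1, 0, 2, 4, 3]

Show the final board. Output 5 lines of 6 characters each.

Answer: ......
......
......
OXX...
OOXXOX

Derivation:
Move 1: X drops in col 2, lands at row 4
Move 2: O drops in col 0, lands at row 4
Move 3: X drops in col 5, lands at row 4
Move 4: O drops in col 1, lands at row 4
Move 5: X drops in col 1, lands at row 3
Move 6: O drops in col 0, lands at row 3
Move 7: X drops in col 2, lands at row 3
Move 8: O drops in col 4, lands at row 4
Move 9: X drops in col 3, lands at row 4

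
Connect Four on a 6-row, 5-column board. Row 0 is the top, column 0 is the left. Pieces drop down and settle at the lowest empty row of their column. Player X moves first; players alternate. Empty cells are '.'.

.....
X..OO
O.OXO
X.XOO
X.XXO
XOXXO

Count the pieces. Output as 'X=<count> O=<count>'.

X=10 O=10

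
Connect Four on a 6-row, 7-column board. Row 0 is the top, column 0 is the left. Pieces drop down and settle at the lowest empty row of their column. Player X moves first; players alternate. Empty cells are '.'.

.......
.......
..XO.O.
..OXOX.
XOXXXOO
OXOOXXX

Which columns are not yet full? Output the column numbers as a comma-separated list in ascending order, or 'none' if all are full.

Answer: 0,1,2,3,4,5,6

Derivation:
col 0: top cell = '.' → open
col 1: top cell = '.' → open
col 2: top cell = '.' → open
col 3: top cell = '.' → open
col 4: top cell = '.' → open
col 5: top cell = '.' → open
col 6: top cell = '.' → open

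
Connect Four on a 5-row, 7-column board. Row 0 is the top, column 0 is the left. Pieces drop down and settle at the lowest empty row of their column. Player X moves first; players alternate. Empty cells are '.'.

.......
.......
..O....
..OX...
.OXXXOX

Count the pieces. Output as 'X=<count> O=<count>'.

X=5 O=4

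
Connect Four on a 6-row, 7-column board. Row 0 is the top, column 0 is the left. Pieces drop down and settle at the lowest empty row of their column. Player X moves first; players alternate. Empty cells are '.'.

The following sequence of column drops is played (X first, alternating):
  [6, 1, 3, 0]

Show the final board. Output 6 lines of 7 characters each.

Answer: .......
.......
.......
.......
.......
OO.X..X

Derivation:
Move 1: X drops in col 6, lands at row 5
Move 2: O drops in col 1, lands at row 5
Move 3: X drops in col 3, lands at row 5
Move 4: O drops in col 0, lands at row 5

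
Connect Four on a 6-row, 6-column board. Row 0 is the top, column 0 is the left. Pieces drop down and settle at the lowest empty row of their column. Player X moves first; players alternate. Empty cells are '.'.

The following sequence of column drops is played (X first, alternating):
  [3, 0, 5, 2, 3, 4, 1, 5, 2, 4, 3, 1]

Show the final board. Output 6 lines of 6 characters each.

Answer: ......
......
......
...X..
.OXXOO
OXOXOX

Derivation:
Move 1: X drops in col 3, lands at row 5
Move 2: O drops in col 0, lands at row 5
Move 3: X drops in col 5, lands at row 5
Move 4: O drops in col 2, lands at row 5
Move 5: X drops in col 3, lands at row 4
Move 6: O drops in col 4, lands at row 5
Move 7: X drops in col 1, lands at row 5
Move 8: O drops in col 5, lands at row 4
Move 9: X drops in col 2, lands at row 4
Move 10: O drops in col 4, lands at row 4
Move 11: X drops in col 3, lands at row 3
Move 12: O drops in col 1, lands at row 4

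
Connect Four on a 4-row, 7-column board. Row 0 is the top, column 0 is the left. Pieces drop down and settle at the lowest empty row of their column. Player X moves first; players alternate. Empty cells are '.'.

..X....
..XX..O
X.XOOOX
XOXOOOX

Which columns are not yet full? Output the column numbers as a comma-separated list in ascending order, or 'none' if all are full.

Answer: 0,1,3,4,5,6

Derivation:
col 0: top cell = '.' → open
col 1: top cell = '.' → open
col 2: top cell = 'X' → FULL
col 3: top cell = '.' → open
col 4: top cell = '.' → open
col 5: top cell = '.' → open
col 6: top cell = '.' → open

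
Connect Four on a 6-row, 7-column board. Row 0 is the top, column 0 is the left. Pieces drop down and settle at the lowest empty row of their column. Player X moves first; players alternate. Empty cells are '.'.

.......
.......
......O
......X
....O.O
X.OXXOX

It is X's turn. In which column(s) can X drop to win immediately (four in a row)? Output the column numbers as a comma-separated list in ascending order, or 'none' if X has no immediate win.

Answer: none

Derivation:
col 0: drop X → no win
col 1: drop X → no win
col 2: drop X → no win
col 3: drop X → no win
col 4: drop X → no win
col 5: drop X → no win
col 6: drop X → no win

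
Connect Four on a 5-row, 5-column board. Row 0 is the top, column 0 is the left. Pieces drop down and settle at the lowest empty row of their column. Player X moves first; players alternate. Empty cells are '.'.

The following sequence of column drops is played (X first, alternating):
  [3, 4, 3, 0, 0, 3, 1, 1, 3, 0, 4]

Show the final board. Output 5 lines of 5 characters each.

Move 1: X drops in col 3, lands at row 4
Move 2: O drops in col 4, lands at row 4
Move 3: X drops in col 3, lands at row 3
Move 4: O drops in col 0, lands at row 4
Move 5: X drops in col 0, lands at row 3
Move 6: O drops in col 3, lands at row 2
Move 7: X drops in col 1, lands at row 4
Move 8: O drops in col 1, lands at row 3
Move 9: X drops in col 3, lands at row 1
Move 10: O drops in col 0, lands at row 2
Move 11: X drops in col 4, lands at row 3

Answer: .....
...X.
O..O.
XO.XX
OX.XO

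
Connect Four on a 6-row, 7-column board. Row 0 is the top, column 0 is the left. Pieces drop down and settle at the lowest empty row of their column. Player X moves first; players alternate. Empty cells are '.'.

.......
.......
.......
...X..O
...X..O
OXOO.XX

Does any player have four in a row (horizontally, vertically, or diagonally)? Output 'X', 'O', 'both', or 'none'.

none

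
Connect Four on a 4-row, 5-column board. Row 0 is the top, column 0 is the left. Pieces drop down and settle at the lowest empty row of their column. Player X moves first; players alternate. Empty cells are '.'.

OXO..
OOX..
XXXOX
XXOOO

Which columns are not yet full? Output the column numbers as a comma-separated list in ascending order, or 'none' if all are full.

Answer: 3,4

Derivation:
col 0: top cell = 'O' → FULL
col 1: top cell = 'X' → FULL
col 2: top cell = 'O' → FULL
col 3: top cell = '.' → open
col 4: top cell = '.' → open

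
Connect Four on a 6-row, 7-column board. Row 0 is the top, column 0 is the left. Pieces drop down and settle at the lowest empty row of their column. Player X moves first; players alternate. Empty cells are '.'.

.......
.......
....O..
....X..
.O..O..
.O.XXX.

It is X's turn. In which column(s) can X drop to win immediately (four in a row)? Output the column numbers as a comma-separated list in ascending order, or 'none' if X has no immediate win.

col 0: drop X → no win
col 1: drop X → no win
col 2: drop X → WIN!
col 3: drop X → no win
col 4: drop X → no win
col 5: drop X → no win
col 6: drop X → WIN!

Answer: 2,6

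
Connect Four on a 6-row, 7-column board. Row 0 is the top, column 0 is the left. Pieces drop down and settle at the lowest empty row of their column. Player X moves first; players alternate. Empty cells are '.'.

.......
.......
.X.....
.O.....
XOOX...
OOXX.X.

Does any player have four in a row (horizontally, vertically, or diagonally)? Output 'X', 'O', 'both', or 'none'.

none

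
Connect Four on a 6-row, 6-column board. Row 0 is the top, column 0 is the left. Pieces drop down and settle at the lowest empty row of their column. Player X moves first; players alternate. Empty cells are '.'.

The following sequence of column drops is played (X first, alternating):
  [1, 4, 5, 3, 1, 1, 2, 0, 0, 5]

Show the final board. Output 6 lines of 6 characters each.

Answer: ......
......
......
.O....
XX...O
OXXOOX

Derivation:
Move 1: X drops in col 1, lands at row 5
Move 2: O drops in col 4, lands at row 5
Move 3: X drops in col 5, lands at row 5
Move 4: O drops in col 3, lands at row 5
Move 5: X drops in col 1, lands at row 4
Move 6: O drops in col 1, lands at row 3
Move 7: X drops in col 2, lands at row 5
Move 8: O drops in col 0, lands at row 5
Move 9: X drops in col 0, lands at row 4
Move 10: O drops in col 5, lands at row 4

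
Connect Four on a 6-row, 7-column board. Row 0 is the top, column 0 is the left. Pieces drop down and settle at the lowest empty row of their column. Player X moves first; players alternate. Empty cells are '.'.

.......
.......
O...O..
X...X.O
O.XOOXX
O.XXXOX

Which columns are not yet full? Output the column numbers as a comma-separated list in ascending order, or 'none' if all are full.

Answer: 0,1,2,3,4,5,6

Derivation:
col 0: top cell = '.' → open
col 1: top cell = '.' → open
col 2: top cell = '.' → open
col 3: top cell = '.' → open
col 4: top cell = '.' → open
col 5: top cell = '.' → open
col 6: top cell = '.' → open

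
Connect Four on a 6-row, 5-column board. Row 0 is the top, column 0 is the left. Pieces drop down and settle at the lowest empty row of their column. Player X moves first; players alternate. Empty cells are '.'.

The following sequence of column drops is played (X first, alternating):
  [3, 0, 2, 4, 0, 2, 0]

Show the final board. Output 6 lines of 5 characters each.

Move 1: X drops in col 3, lands at row 5
Move 2: O drops in col 0, lands at row 5
Move 3: X drops in col 2, lands at row 5
Move 4: O drops in col 4, lands at row 5
Move 5: X drops in col 0, lands at row 4
Move 6: O drops in col 2, lands at row 4
Move 7: X drops in col 0, lands at row 3

Answer: .....
.....
.....
X....
X.O..
O.XXO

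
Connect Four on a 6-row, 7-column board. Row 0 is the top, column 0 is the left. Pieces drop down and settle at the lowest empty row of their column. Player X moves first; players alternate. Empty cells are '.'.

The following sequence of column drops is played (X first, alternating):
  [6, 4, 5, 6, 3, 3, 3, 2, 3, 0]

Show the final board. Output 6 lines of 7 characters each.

Move 1: X drops in col 6, lands at row 5
Move 2: O drops in col 4, lands at row 5
Move 3: X drops in col 5, lands at row 5
Move 4: O drops in col 6, lands at row 4
Move 5: X drops in col 3, lands at row 5
Move 6: O drops in col 3, lands at row 4
Move 7: X drops in col 3, lands at row 3
Move 8: O drops in col 2, lands at row 5
Move 9: X drops in col 3, lands at row 2
Move 10: O drops in col 0, lands at row 5

Answer: .......
.......
...X...
...X...
...O..O
O.OXOXX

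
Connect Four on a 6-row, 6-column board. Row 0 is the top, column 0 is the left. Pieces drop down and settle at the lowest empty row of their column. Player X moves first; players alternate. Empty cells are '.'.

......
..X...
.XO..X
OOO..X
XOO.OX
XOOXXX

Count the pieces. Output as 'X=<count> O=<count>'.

X=10 O=9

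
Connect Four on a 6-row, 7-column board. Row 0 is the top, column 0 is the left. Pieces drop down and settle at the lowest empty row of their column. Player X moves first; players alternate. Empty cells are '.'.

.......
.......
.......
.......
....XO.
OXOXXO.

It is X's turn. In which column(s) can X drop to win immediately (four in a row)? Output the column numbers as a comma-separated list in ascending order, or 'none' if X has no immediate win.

col 0: drop X → no win
col 1: drop X → no win
col 2: drop X → no win
col 3: drop X → no win
col 4: drop X → no win
col 5: drop X → no win
col 6: drop X → no win

Answer: none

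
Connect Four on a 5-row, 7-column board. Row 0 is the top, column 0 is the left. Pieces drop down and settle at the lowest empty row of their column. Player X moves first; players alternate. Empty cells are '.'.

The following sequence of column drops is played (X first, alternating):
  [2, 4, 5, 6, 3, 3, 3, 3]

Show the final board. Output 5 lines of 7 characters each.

Move 1: X drops in col 2, lands at row 4
Move 2: O drops in col 4, lands at row 4
Move 3: X drops in col 5, lands at row 4
Move 4: O drops in col 6, lands at row 4
Move 5: X drops in col 3, lands at row 4
Move 6: O drops in col 3, lands at row 3
Move 7: X drops in col 3, lands at row 2
Move 8: O drops in col 3, lands at row 1

Answer: .......
...O...
...X...
...O...
..XXOXO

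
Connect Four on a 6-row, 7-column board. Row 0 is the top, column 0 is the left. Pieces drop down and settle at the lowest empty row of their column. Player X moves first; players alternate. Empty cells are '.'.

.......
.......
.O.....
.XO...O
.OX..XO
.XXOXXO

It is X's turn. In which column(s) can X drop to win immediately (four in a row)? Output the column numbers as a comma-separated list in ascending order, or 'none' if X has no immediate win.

Answer: none

Derivation:
col 0: drop X → no win
col 1: drop X → no win
col 2: drop X → no win
col 3: drop X → no win
col 4: drop X → no win
col 5: drop X → no win
col 6: drop X → no win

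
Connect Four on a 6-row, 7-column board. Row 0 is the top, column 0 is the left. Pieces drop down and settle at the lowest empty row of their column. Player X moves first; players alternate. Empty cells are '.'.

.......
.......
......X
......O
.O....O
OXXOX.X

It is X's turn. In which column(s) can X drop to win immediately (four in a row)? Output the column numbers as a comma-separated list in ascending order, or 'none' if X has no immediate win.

col 0: drop X → no win
col 1: drop X → no win
col 2: drop X → no win
col 3: drop X → no win
col 4: drop X → no win
col 5: drop X → no win
col 6: drop X → no win

Answer: none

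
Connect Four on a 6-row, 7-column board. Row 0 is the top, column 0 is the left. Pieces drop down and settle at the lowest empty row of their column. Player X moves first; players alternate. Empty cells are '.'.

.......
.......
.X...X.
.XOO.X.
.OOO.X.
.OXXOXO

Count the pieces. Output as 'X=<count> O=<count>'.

X=8 O=8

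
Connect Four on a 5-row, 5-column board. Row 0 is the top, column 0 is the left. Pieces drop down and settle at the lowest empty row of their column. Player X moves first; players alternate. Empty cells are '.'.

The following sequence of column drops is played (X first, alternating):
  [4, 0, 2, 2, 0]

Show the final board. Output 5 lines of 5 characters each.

Answer: .....
.....
.....
X.O..
O.X.X

Derivation:
Move 1: X drops in col 4, lands at row 4
Move 2: O drops in col 0, lands at row 4
Move 3: X drops in col 2, lands at row 4
Move 4: O drops in col 2, lands at row 3
Move 5: X drops in col 0, lands at row 3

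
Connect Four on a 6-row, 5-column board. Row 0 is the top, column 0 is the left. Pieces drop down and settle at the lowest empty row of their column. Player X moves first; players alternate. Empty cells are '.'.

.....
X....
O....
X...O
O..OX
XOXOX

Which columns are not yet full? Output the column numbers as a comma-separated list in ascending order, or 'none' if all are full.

col 0: top cell = '.' → open
col 1: top cell = '.' → open
col 2: top cell = '.' → open
col 3: top cell = '.' → open
col 4: top cell = '.' → open

Answer: 0,1,2,3,4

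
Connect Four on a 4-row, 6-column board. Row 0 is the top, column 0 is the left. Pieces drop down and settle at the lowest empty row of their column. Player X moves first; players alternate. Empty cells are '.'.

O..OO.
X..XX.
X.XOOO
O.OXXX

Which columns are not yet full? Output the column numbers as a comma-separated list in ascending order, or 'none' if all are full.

Answer: 1,2,5

Derivation:
col 0: top cell = 'O' → FULL
col 1: top cell = '.' → open
col 2: top cell = '.' → open
col 3: top cell = 'O' → FULL
col 4: top cell = 'O' → FULL
col 5: top cell = '.' → open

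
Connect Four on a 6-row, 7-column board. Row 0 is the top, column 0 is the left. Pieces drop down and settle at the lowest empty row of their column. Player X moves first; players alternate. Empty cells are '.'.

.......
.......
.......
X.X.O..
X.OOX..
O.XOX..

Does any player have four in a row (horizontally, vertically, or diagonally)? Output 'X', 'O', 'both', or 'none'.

none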